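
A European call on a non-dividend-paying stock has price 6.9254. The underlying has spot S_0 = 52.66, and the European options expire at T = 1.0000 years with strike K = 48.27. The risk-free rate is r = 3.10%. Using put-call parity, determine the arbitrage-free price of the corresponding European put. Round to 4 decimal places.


Answer: Put price = 1.0620

Derivation:
Put-call parity: C - P = S_0 * exp(-qT) - K * exp(-rT).
S_0 * exp(-qT) = 52.6600 * 1.00000000 = 52.66000000
K * exp(-rT) = 48.2700 * 0.96947557 = 46.79658591
P = C - S*exp(-qT) + K*exp(-rT)
P = 6.9254 - 52.66000000 + 46.79658591 = 1.0620


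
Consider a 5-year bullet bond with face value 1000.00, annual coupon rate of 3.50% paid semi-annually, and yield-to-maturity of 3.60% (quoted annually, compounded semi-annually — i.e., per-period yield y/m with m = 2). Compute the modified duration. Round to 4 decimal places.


Coupon per period c = face * coupon_rate / m = 17.500000
Periods per year m = 2; per-period yield y/m = 0.018000
Number of cashflows N = 10
Cashflows (t years, CF_t, discount factor 1/(1+y/m)^(m*t), PV):
  t = 0.5000: CF_t = 17.500000, DF = 0.982318, PV = 17.190570
  t = 1.0000: CF_t = 17.500000, DF = 0.964949, PV = 16.886611
  t = 1.5000: CF_t = 17.500000, DF = 0.947887, PV = 16.588026
  t = 2.0000: CF_t = 17.500000, DF = 0.931127, PV = 16.294721
  t = 2.5000: CF_t = 17.500000, DF = 0.914663, PV = 16.006602
  t = 3.0000: CF_t = 17.500000, DF = 0.898490, PV = 15.723578
  t = 3.5000: CF_t = 17.500000, DF = 0.882603, PV = 15.445558
  t = 4.0000: CF_t = 17.500000, DF = 0.866997, PV = 15.172454
  t = 4.5000: CF_t = 17.500000, DF = 0.851667, PV = 14.904179
  t = 5.0000: CF_t = 1017.500000, DF = 0.836608, PV = 851.249045
Price P = sum_t PV_t = 995.461344
First compute Macaulay numerator sum_t t * PV_t:
  t * PV_t at t = 0.5000: 8.595285
  t * PV_t at t = 1.0000: 16.886611
  t * PV_t at t = 1.5000: 24.882039
  t * PV_t at t = 2.0000: 32.589443
  t * PV_t at t = 2.5000: 40.016506
  t * PV_t at t = 3.0000: 47.170734
  t * PV_t at t = 3.5000: 54.059453
  t * PV_t at t = 4.0000: 60.689815
  t * PV_t at t = 4.5000: 67.068804
  t * PV_t at t = 5.0000: 4256.245227
Macaulay duration D = 4608.203917 / 995.461344 = 4.629214
Modified duration = D / (1 + y/m) = 4.629214 / (1 + 0.018000) = 4.547362

Answer: Modified duration = 4.5474


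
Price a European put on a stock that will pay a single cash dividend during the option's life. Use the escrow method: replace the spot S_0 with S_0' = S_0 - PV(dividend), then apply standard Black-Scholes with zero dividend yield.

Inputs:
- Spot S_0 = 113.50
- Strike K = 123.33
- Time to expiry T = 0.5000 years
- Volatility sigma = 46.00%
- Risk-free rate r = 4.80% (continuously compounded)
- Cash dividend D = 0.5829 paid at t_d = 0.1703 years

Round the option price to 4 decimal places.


PV(D) = D * exp(-r * t_d) = 0.5829 * 0.99185892 = 0.57815456
S_0' = S_0 - PV(D) = 113.5000 - 0.57815456 = 112.92184544
d1 = (ln(S_0'/K) + (r + sigma^2/2)*T) / (sigma*sqrt(T)) = -0.03464129
d2 = d1 - sigma*sqrt(T) = -0.35991041
exp(-rT) = 0.97628571
N(-d1) = 0.51381711; N(-d2) = 0.64054294
P = K * exp(-rT) * N(-d2) - S_0' * N(-d1) = 123.3300 * 0.97628571 * 0.64054294 - 112.92184544 * 0.51381711 = 19.1036

Answer: Price = 19.1036


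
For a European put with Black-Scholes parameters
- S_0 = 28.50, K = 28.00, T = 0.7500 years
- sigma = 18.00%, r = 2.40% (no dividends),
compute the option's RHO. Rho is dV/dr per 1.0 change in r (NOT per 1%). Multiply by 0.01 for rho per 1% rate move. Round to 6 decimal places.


d1 = 0.3069551802; d2 = 0.1510706075
phi(d1) = 0.3805836534; exp(-qT) = 1.0000000000; exp(-rT) = 0.9821610324
N(-d2) = 0.4399600091
Rho = -K*T*exp(-rT)*N(-d2) = -28.0000 * 0.7500 * 0.9821610324 * 0.4399600091 = -9.074343

Answer: Rho = -9.074343


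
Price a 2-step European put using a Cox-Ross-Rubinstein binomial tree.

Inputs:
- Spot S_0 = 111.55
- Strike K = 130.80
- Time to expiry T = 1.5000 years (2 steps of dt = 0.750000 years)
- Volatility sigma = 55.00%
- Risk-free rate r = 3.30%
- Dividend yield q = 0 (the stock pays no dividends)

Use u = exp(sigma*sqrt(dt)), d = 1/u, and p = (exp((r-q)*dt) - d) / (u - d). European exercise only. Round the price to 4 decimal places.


Answer: Price = V(0,0) = 38.0832

Derivation:
dt = T/N = 0.750000
u = exp(sigma*sqrt(dt)) = 1.610128; d = 1/u = 0.621068
p = (exp((r-q)*dt) - d) / (u - d) = 0.408459
Discount per step: exp(-r*dt) = 0.975554
Stock lattice S(k, i) with i counting down-moves:
  k=0: S(0,0) = 111.5500
  k=1: S(1,0) = 179.6098; S(1,1) = 69.2802
  k=2: S(2,0) = 289.1949; S(2,1) = 111.5500; S(2,2) = 43.0277
Terminal payoffs V(N, i) = max(K - S_T, 0):
  V(2,0) = 0.000000; V(2,1) = 19.250000; V(2,2) = 87.772262
Backward induction: V(k, i) = exp(-r*dt) * [p * V(k+1, i) + (1-p) * V(k+1, i+1)].
  V(1,0) = exp(-r*dt) * [p*0.000000 + (1-p)*19.250000] = 11.108793
  V(1,1) = exp(-r*dt) * [p*19.250000 + (1-p)*87.772262] = 58.322247
  V(0,0) = exp(-r*dt) * [p*11.108793 + (1-p)*58.322247] = 38.083172


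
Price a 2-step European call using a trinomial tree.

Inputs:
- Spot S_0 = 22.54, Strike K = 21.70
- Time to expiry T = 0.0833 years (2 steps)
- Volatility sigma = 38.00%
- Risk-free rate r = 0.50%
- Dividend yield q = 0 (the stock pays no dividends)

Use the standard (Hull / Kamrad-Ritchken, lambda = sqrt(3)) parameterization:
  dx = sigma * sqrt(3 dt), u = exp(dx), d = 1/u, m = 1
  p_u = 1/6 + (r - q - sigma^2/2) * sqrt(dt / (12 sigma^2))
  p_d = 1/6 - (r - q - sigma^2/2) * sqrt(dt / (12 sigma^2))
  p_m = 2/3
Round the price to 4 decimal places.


Answer: Price = V(0,0) = 1.4594

Derivation:
dt = T/N = 0.041650; dx = sigma*sqrt(3*dt) = 0.134323
u = exp(dx) = 1.143763; d = 1/u = 0.874307
p_u = 0.156248, p_m = 0.666667, p_d = 0.177085
Discount per step: exp(-r*dt) = 0.999792
Stock lattice S(k, j) with j the centered position index:
  k=0: S(0,+0) = 22.5400
  k=1: S(1,-1) = 19.7069; S(1,+0) = 22.5400; S(1,+1) = 25.7804
  k=2: S(2,-2) = 17.2299; S(2,-1) = 19.7069; S(2,+0) = 22.5400; S(2,+1) = 25.7804; S(2,+2) = 29.4867
Terminal payoffs V(N, j) = max(S_T - K, 0):
  V(2,-2) = 0.000000; V(2,-1) = 0.000000; V(2,+0) = 0.840000; V(2,+1) = 4.080411; V(2,+2) = 7.786671
Backward induction: V(k, j) = exp(-r*dt) * [p_u * V(k+1, j+1) + p_m * V(k+1, j) + p_d * V(k+1, j-1)]
  V(1,-1) = exp(-r*dt) * [p_u*0.840000 + p_m*0.000000 + p_d*0.000000] = 0.131221
  V(1,+0) = exp(-r*dt) * [p_u*4.080411 + p_m*0.840000 + p_d*0.000000] = 1.197308
  V(1,+1) = exp(-r*dt) * [p_u*7.786671 + p_m*4.080411 + p_d*0.840000] = 4.084828
  V(0,+0) = exp(-r*dt) * [p_u*4.084828 + p_m*1.197308 + p_d*0.131221] = 1.459386


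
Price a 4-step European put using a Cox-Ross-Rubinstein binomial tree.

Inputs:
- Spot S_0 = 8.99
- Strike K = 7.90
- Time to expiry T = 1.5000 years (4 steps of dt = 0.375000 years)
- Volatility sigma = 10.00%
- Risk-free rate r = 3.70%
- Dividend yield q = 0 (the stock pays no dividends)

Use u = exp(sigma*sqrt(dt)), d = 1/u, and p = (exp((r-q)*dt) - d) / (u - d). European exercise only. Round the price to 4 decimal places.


dt = T/N = 0.375000
u = exp(sigma*sqrt(dt)) = 1.063151; d = 1/u = 0.940600
p = (exp((r-q)*dt) - d) / (u - d) = 0.598703
Discount per step: exp(-r*dt) = 0.986221
Stock lattice S(k, i) with i counting down-moves:
  k=0: S(0,0) = 8.9900
  k=1: S(1,0) = 9.5577; S(1,1) = 8.4560
  k=2: S(2,0) = 10.1613; S(2,1) = 8.9900; S(2,2) = 7.9537
  k=3: S(3,0) = 10.8030; S(3,1) = 9.5577; S(3,2) = 8.4560; S(3,3) = 7.4813
  k=4: S(4,0) = 11.4852; S(4,1) = 10.1613; S(4,2) = 8.9900; S(4,3) = 7.9537; S(4,4) = 7.0369
Terminal payoffs V(N, i) = max(K - S_T, 0):
  V(4,0) = 0.000000; V(4,1) = 0.000000; V(4,2) = 0.000000; V(4,3) = 0.000000; V(4,4) = 0.863127
Backward induction: V(k, i) = exp(-r*dt) * [p * V(k+1, i) + (1-p) * V(k+1, i+1)].
  V(3,0) = exp(-r*dt) * [p*0.000000 + (1-p)*0.000000] = 0.000000
  V(3,1) = exp(-r*dt) * [p*0.000000 + (1-p)*0.000000] = 0.000000
  V(3,2) = exp(-r*dt) * [p*0.000000 + (1-p)*0.000000] = 0.000000
  V(3,3) = exp(-r*dt) * [p*0.000000 + (1-p)*0.863127] = 0.341598
  V(2,0) = exp(-r*dt) * [p*0.000000 + (1-p)*0.000000] = 0.000000
  V(2,1) = exp(-r*dt) * [p*0.000000 + (1-p)*0.000000] = 0.000000
  V(2,2) = exp(-r*dt) * [p*0.000000 + (1-p)*0.341598] = 0.135193
  V(1,0) = exp(-r*dt) * [p*0.000000 + (1-p)*0.000000] = 0.000000
  V(1,1) = exp(-r*dt) * [p*0.000000 + (1-p)*0.135193] = 0.053505
  V(0,0) = exp(-r*dt) * [p*0.000000 + (1-p)*0.053505] = 0.021176

Answer: Price = V(0,0) = 0.0212


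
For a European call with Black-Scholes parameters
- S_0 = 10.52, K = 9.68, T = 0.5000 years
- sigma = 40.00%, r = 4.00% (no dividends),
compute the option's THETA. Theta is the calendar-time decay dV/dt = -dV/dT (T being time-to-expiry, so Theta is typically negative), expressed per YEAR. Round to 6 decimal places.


Answer: Theta = -1.267560

Derivation:
d1 = 0.5063461058; d2 = 0.2235033933
phi(d1) = 0.3509429085; exp(-qT) = 1.0000000000; exp(-rT) = 0.9801986733
Theta = -S*exp(-qT)*phi(d1)*sigma/(2*sqrt(T)) - r*K*exp(-rT)*N(d2) + q*S*exp(-qT)*N(d1)
N(d1) = 0.6936931492; N(d2) = 0.5884281288; sqrt(T) = 0.7071067812
Term 1 = -10.5200 * 1.0000000000 * 0.3509429085 * 0.4000 / (2 * 0.7071067812) = -1.0442324966
Term 2 = -0.0400 * 9.6800 * 0.9801986733 * 0.5884281288 = -0.2233278496
Term 3 = 0 (no dividend yield, q = 0)
Theta = -1.0442324966 + (-0.2233278496) + (0.0000000000) = -1.267560


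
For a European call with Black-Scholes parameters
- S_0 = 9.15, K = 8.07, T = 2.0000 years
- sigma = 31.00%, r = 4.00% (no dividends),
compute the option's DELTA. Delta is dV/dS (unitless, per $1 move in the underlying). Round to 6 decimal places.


Answer: Delta = 0.754329

Derivation:
d1 = 0.6881754729; d2 = 0.2497692686
phi(d1) = 0.3148272277; exp(-qT) = 1.0000000000; exp(-rT) = 0.9231163464
N(d1) = 0.7543288563
Delta = exp(-qT) * N(d1) = 1.0000000000 * 0.7543288563 = 0.754329


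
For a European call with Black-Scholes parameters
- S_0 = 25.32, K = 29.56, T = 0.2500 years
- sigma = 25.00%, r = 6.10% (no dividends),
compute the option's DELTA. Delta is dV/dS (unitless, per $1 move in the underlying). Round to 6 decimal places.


Answer: Delta = 0.145914

Derivation:
d1 = -1.0541199904; d2 = -1.1791199904
phi(d1) = 0.2288878782; exp(-qT) = 1.0000000000; exp(-rT) = 0.9848656924
N(d1) = 0.1459139925
Delta = exp(-qT) * N(d1) = 1.0000000000 * 0.1459139925 = 0.145914


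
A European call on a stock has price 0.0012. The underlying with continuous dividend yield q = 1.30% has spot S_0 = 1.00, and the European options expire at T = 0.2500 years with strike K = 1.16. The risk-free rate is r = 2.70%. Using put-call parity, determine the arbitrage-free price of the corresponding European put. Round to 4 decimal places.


Answer: Put price = 0.1566

Derivation:
Put-call parity: C - P = S_0 * exp(-qT) - K * exp(-rT).
S_0 * exp(-qT) = 1.0000 * 0.99675528 = 0.99675528
K * exp(-rT) = 1.1600 * 0.99327273 = 1.15219637
P = C - S*exp(-qT) + K*exp(-rT)
P = 0.0012 - 0.99675528 + 1.15219637 = 0.1566


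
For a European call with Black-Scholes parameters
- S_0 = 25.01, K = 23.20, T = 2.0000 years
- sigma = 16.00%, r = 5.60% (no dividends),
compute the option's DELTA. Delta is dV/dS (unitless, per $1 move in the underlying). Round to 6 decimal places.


d1 = 0.9401137842; d2 = 0.7138396143
phi(d1) = 0.2564438628; exp(-qT) = 1.0000000000; exp(-rT) = 0.8940442575
N(d1) = 0.8264204005
Delta = exp(-qT) * N(d1) = 1.0000000000 * 0.8264204005 = 0.826420

Answer: Delta = 0.826420


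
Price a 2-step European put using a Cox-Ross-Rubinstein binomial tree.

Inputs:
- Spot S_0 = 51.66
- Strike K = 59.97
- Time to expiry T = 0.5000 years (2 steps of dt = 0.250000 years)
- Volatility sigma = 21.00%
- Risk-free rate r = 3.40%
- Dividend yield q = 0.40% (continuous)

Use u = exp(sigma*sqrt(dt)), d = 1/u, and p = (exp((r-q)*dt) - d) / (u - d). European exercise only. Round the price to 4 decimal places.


dt = T/N = 0.250000
u = exp(sigma*sqrt(dt)) = 1.110711; d = 1/u = 0.900325
p = (exp((r-q)*dt) - d) / (u - d) = 0.509557
Discount per step: exp(-r*dt) = 0.991536
Stock lattice S(k, i) with i counting down-moves:
  k=0: S(0,0) = 51.6600
  k=1: S(1,0) = 57.3793; S(1,1) = 46.5108
  k=2: S(2,0) = 63.7318; S(2,1) = 51.6600; S(2,2) = 41.8748
Terminal payoffs V(N, i) = max(K - S_T, 0):
  V(2,0) = 0.000000; V(2,1) = 8.310000; V(2,2) = 18.095218
Backward induction: V(k, i) = exp(-r*dt) * [p * V(k+1, i) + (1-p) * V(k+1, i+1)].
  V(1,0) = exp(-r*dt) * [p*0.000000 + (1-p)*8.310000] = 4.041087
  V(1,1) = exp(-r*dt) * [p*8.310000 + (1-p)*18.095218] = 12.998138
  V(0,0) = exp(-r*dt) * [p*4.041087 + (1-p)*12.998138] = 8.362626

Answer: Price = V(0,0) = 8.3626


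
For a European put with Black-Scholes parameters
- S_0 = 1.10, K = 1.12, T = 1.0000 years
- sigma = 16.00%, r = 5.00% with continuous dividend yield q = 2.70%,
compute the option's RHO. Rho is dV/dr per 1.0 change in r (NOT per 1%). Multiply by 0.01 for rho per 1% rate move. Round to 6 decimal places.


Answer: Rho = -0.553449

Derivation:
d1 = 0.1111343406; d2 = -0.0488656594
phi(d1) = 0.3964862353; exp(-qT) = 0.9733612415; exp(-rT) = 0.9512294245
N(-d2) = 0.5194868220
Rho = -K*T*exp(-rT)*N(-d2) = -1.1200 * 1.0000 * 0.9512294245 * 0.5194868220 = -0.553449


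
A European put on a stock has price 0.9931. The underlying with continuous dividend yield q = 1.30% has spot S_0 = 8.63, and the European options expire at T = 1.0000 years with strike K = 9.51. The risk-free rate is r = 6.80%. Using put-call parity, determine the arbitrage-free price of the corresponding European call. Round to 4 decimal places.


Put-call parity: C - P = S_0 * exp(-qT) - K * exp(-rT).
S_0 * exp(-qT) = 8.6300 * 0.98708414 = 8.51853609
K * exp(-rT) = 9.5100 * 0.93426047 = 8.88481710
C = P + S*exp(-qT) - K*exp(-rT)
C = 0.9931 + 8.51853609 - 8.88481710 = 0.6268

Answer: Call price = 0.6268


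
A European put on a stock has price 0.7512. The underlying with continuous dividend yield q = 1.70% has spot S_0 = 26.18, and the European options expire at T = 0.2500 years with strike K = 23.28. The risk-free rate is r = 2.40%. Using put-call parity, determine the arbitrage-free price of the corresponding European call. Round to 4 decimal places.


Put-call parity: C - P = S_0 * exp(-qT) - K * exp(-rT).
S_0 * exp(-qT) = 26.1800 * 0.99575902 = 26.06897110
K * exp(-rT) = 23.2800 * 0.99401796 = 23.14073820
C = P + S*exp(-qT) - K*exp(-rT)
C = 0.7512 + 26.06897110 - 23.14073820 = 3.6794

Answer: Call price = 3.6794


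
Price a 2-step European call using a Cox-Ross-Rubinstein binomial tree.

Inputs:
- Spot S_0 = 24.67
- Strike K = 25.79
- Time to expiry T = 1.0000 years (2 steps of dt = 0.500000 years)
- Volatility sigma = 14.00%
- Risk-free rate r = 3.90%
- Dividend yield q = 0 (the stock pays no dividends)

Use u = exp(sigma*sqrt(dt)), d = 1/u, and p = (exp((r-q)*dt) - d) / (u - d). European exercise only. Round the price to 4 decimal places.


Answer: Price = V(0,0) = 1.3594

Derivation:
dt = T/N = 0.500000
u = exp(sigma*sqrt(dt)) = 1.104061; d = 1/u = 0.905747
p = (exp((r-q)*dt) - d) / (u - d) = 0.574566
Discount per step: exp(-r*dt) = 0.980689
Stock lattice S(k, i) with i counting down-moves:
  k=0: S(0,0) = 24.6700
  k=1: S(1,0) = 27.2372; S(1,1) = 22.3448
  k=2: S(2,0) = 30.0715; S(2,1) = 24.6700; S(2,2) = 20.2387
Terminal payoffs V(N, i) = max(S_T - K, 0):
  V(2,0) = 4.281498; V(2,1) = 0.000000; V(2,2) = 0.000000
Backward induction: V(k, i) = exp(-r*dt) * [p * V(k+1, i) + (1-p) * V(k+1, i+1)].
  V(1,0) = exp(-r*dt) * [p*4.281498 + (1-p)*0.000000] = 2.412496
  V(1,1) = exp(-r*dt) * [p*0.000000 + (1-p)*0.000000] = 0.000000
  V(0,0) = exp(-r*dt) * [p*2.412496 + (1-p)*0.000000] = 1.359370


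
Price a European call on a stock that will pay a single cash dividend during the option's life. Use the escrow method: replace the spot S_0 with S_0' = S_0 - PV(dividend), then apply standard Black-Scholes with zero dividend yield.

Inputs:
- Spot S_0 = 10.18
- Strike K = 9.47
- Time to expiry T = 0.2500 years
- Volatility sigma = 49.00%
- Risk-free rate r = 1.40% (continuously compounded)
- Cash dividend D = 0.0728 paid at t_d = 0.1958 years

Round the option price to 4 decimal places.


Answer: Price = 1.3249

Derivation:
PV(D) = D * exp(-r * t_d) = 0.0728 * 0.99726255 = 0.07260071
S_0' = S_0 - PV(D) = 10.1800 - 0.07260071 = 10.10739929
d1 = (ln(S_0'/K) + (r + sigma^2/2)*T) / (sigma*sqrt(T)) = 0.40265858
d2 = d1 - sigma*sqrt(T) = 0.15765858
exp(-rT) = 0.99650612
N(d1) = 0.65640029; N(d2) = 0.56263708
C = S_0' * N(d1) - K * exp(-rT) * N(d2) = 10.10739929 * 0.65640029 - 9.4700 * 0.99650612 * 0.56263708 = 1.3249


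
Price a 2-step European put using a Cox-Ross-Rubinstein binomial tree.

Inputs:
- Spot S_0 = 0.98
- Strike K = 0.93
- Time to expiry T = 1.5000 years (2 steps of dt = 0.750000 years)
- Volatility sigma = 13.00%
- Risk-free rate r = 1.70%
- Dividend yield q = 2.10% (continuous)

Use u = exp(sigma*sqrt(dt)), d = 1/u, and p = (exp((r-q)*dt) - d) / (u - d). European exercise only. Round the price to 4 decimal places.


dt = T/N = 0.750000
u = exp(sigma*sqrt(dt)) = 1.119165; d = 1/u = 0.893523
p = (exp((r-q)*dt) - d) / (u - d) = 0.458608
Discount per step: exp(-r*dt) = 0.987331
Stock lattice S(k, i) with i counting down-moves:
  k=0: S(0,0) = 0.9800
  k=1: S(1,0) = 1.0968; S(1,1) = 0.8757
  k=2: S(2,0) = 1.2275; S(2,1) = 0.9800; S(2,2) = 0.7824
Terminal payoffs V(N, i) = max(K - S_T, 0):
  V(2,0) = 0.000000; V(2,1) = 0.000000; V(2,2) = 0.147584
Backward induction: V(k, i) = exp(-r*dt) * [p * V(k+1, i) + (1-p) * V(k+1, i+1)].
  V(1,0) = exp(-r*dt) * [p*0.000000 + (1-p)*0.000000] = 0.000000
  V(1,1) = exp(-r*dt) * [p*0.000000 + (1-p)*0.147584] = 0.078889
  V(0,0) = exp(-r*dt) * [p*0.000000 + (1-p)*0.078889] = 0.042169

Answer: Price = V(0,0) = 0.0422


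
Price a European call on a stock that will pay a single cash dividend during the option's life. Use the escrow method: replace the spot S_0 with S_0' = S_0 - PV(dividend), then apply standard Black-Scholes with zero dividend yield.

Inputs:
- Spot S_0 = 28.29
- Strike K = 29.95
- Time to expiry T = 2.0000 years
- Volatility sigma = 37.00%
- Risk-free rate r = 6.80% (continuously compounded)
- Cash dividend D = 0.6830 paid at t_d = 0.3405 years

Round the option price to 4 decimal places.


PV(D) = D * exp(-r * t_d) = 0.6830 * 0.97711200 = 0.66736749
S_0' = S_0 - PV(D) = 28.2900 - 0.66736749 = 27.62263251
d1 = (ln(S_0'/K) + (r + sigma^2/2)*T) / (sigma*sqrt(T)) = 0.36694280
d2 = d1 - sigma*sqrt(T) = -0.15631622
exp(-rT) = 0.87284263
N(d1) = 0.64316916; N(d2) = 0.43789189
C = S_0' * N(d1) - K * exp(-rT) * N(d2) = 27.62263251 * 0.64316916 - 29.9500 * 0.87284263 * 0.43789189 = 6.3188

Answer: Price = 6.3188


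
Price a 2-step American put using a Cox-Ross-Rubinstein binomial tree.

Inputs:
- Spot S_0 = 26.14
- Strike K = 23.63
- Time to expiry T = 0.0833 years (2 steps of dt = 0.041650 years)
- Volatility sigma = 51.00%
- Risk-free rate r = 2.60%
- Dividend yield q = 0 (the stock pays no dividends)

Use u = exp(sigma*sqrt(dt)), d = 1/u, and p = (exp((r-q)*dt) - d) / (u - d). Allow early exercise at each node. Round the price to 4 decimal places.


dt = T/N = 0.041650
u = exp(sigma*sqrt(dt)) = 1.109692; d = 1/u = 0.901151
p = (exp((r-q)*dt) - d) / (u - d) = 0.479198
Discount per step: exp(-r*dt) = 0.998918
Stock lattice S(k, i) with i counting down-moves:
  k=0: S(0,0) = 26.1400
  k=1: S(1,0) = 29.0073; S(1,1) = 23.5561
  k=2: S(2,0) = 32.1892; S(2,1) = 26.1400; S(2,2) = 21.2276
Terminal payoffs V(N, i) = max(K - S_T, 0):
  V(2,0) = 0.000000; V(2,1) = 0.000000; V(2,2) = 2.402411
Backward induction: V(k, i) = exp(-r*dt) * [p * V(k+1, i) + (1-p) * V(k+1, i+1)]; then take max(V_cont, immediate exercise) for American.
  V(1,0) = exp(-r*dt) * [p*0.000000 + (1-p)*0.000000] = 0.000000; exercise = 0.000000; V(1,0) = max -> 0.000000
  V(1,1) = exp(-r*dt) * [p*0.000000 + (1-p)*2.402411] = 1.249825; exercise = 0.073914; V(1,1) = max -> 1.249825
  V(0,0) = exp(-r*dt) * [p*0.000000 + (1-p)*1.249825] = 0.650206; exercise = 0.000000; V(0,0) = max -> 0.650206

Answer: Price = V(0,0) = 0.6502


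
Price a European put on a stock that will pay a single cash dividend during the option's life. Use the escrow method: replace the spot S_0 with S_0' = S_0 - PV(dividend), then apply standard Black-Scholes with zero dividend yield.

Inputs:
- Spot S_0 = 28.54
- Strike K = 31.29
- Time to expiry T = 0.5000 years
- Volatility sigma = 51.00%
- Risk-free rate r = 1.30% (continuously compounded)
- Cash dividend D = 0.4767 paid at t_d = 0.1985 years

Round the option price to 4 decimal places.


PV(D) = D * exp(-r * t_d) = 0.4767 * 0.99742283 = 0.47547146
S_0' = S_0 - PV(D) = 28.5400 - 0.47547146 = 28.06452854
d1 = (ln(S_0'/K) + (r + sigma^2/2)*T) / (sigma*sqrt(T)) = -0.10334049
d2 = d1 - sigma*sqrt(T) = -0.46396495
exp(-rT) = 0.99352108
N(-d1) = 0.54115363; N(-d2) = 0.67866357
P = K * exp(-rT) * N(-d2) - S_0' * N(-d1) = 31.2900 * 0.99352108 * 0.67866357 - 28.06452854 * 0.54115363 = 5.9106

Answer: Price = 5.9106


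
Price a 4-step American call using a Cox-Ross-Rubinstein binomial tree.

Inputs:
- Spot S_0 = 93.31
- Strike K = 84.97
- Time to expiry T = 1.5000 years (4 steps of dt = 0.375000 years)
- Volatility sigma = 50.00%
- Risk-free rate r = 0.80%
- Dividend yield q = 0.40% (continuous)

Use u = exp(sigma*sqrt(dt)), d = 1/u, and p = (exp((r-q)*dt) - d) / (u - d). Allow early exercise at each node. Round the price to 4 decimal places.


dt = T/N = 0.375000
u = exp(sigma*sqrt(dt)) = 1.358235; d = 1/u = 0.736250
p = (exp((r-q)*dt) - d) / (u - d) = 0.426459
Discount per step: exp(-r*dt) = 0.997004
Stock lattice S(k, i) with i counting down-moves:
  k=0: S(0,0) = 93.3100
  k=1: S(1,0) = 126.7369; S(1,1) = 68.6994
  k=2: S(2,0) = 172.1386; S(2,1) = 93.3100; S(2,2) = 50.5799
  k=3: S(3,0) = 233.8046; S(3,1) = 126.7369; S(3,2) = 68.6994; S(3,3) = 37.2394
  k=4: S(4,0) = 317.5617; S(4,1) = 172.1386; S(4,2) = 93.3100; S(4,3) = 50.5799; S(4,4) = 27.4175
Terminal payoffs V(N, i) = max(S_T - K, 0):
  V(4,0) = 232.591708; V(4,1) = 87.168557; V(4,2) = 8.340000; V(4,3) = 0.000000; V(4,4) = 0.000000
Backward induction: V(k, i) = exp(-r*dt) * [p * V(k+1, i) + (1-p) * V(k+1, i+1)]; then take max(V_cont, immediate exercise) for American.
  V(3,0) = exp(-r*dt) * [p*232.591708 + (1-p)*87.168557] = 148.738734; exercise = 148.834650; V(3,0) = max -> 148.834650
  V(3,1) = exp(-r*dt) * [p*87.168557 + (1-p)*8.340000] = 41.831493; exercise = 41.766928; V(3,1) = max -> 41.831493
  V(3,2) = exp(-r*dt) * [p*8.340000 + (1-p)*0.000000] = 3.546017; exercise = 0.000000; V(3,2) = max -> 3.546017
  V(3,3) = exp(-r*dt) * [p*0.000000 + (1-p)*0.000000] = 0.000000; exercise = 0.000000; V(3,3) = max -> 0.000000
  V(2,0) = exp(-r*dt) * [p*148.834650 + (1-p)*41.831493] = 87.201991; exercise = 87.168557; V(2,0) = max -> 87.201991
  V(2,1) = exp(-r*dt) * [p*41.831493 + (1-p)*3.546017] = 19.813686; exercise = 8.340000; V(2,1) = max -> 19.813686
  V(2,2) = exp(-r*dt) * [p*3.546017 + (1-p)*0.000000] = 1.507702; exercise = 0.000000; V(2,2) = max -> 1.507702
  V(1,0) = exp(-r*dt) * [p*87.201991 + (1-p)*19.813686] = 48.406621; exercise = 41.766928; V(1,0) = max -> 48.406621
  V(1,1) = exp(-r*dt) * [p*19.813686 + (1-p)*1.507702] = 9.286559; exercise = 0.000000; V(1,1) = max -> 9.286559
  V(0,0) = exp(-r*dt) * [p*48.406621 + (1-p)*9.286559] = 25.891883; exercise = 8.340000; V(0,0) = max -> 25.891883

Answer: Price = V(0,0) = 25.8919


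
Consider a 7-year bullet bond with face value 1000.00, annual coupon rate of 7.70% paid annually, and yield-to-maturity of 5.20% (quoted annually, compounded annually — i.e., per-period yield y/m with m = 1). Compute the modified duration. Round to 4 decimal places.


Coupon per period c = face * coupon_rate / m = 77.000000
Periods per year m = 1; per-period yield y/m = 0.052000
Number of cashflows N = 7
Cashflows (t years, CF_t, discount factor 1/(1+y/m)^(m*t), PV):
  t = 1.0000: CF_t = 77.000000, DF = 0.950570, PV = 73.193916
  t = 2.0000: CF_t = 77.000000, DF = 0.903584, PV = 69.575966
  t = 3.0000: CF_t = 77.000000, DF = 0.858920, PV = 66.136850
  t = 4.0000: CF_t = 77.000000, DF = 0.816464, PV = 62.867728
  t = 5.0000: CF_t = 77.000000, DF = 0.776106, PV = 59.760198
  t = 6.0000: CF_t = 77.000000, DF = 0.737744, PV = 56.806272
  t = 7.0000: CF_t = 1077.000000, DF = 0.701277, PV = 755.275722
Price P = sum_t PV_t = 1143.616652
First compute Macaulay numerator sum_t t * PV_t:
  t * PV_t at t = 1.0000: 73.193916
  t * PV_t at t = 2.0000: 139.151932
  t * PV_t at t = 3.0000: 198.410550
  t * PV_t at t = 4.0000: 251.470912
  t * PV_t at t = 5.0000: 298.800989
  t * PV_t at t = 6.0000: 340.837630
  t * PV_t at t = 7.0000: 5286.930052
Macaulay duration D = 6588.795982 / 1143.616652 = 5.761368
Modified duration = D / (1 + y/m) = 5.761368 / (1 + 0.052000) = 5.476585

Answer: Modified duration = 5.4766


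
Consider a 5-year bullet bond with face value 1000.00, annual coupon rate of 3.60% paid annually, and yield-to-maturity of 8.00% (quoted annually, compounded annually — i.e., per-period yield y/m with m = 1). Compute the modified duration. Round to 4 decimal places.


Answer: Modified duration = 4.2819

Derivation:
Coupon per period c = face * coupon_rate / m = 36.000000
Periods per year m = 1; per-period yield y/m = 0.080000
Number of cashflows N = 5
Cashflows (t years, CF_t, discount factor 1/(1+y/m)^(m*t), PV):
  t = 1.0000: CF_t = 36.000000, DF = 0.925926, PV = 33.333333
  t = 2.0000: CF_t = 36.000000, DF = 0.857339, PV = 30.864198
  t = 3.0000: CF_t = 36.000000, DF = 0.793832, PV = 28.577961
  t = 4.0000: CF_t = 36.000000, DF = 0.735030, PV = 26.461075
  t = 5.0000: CF_t = 1036.000000, DF = 0.680583, PV = 705.084192
Price P = sum_t PV_t = 824.320758
First compute Macaulay numerator sum_t t * PV_t:
  t * PV_t at t = 1.0000: 33.333333
  t * PV_t at t = 2.0000: 61.728395
  t * PV_t at t = 3.0000: 85.733882
  t * PV_t at t = 4.0000: 105.844299
  t * PV_t at t = 5.0000: 3525.420961
Macaulay duration D = 3812.060870 / 824.320758 = 4.624487
Modified duration = D / (1 + y/m) = 4.624487 / (1 + 0.080000) = 4.281933


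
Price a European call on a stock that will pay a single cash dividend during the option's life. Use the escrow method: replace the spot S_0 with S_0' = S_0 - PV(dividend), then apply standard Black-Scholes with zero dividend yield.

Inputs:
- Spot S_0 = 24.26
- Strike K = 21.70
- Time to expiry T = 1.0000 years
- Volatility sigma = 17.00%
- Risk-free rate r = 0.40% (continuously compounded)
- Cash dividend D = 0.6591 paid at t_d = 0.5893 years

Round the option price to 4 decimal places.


PV(D) = D * exp(-r * t_d) = 0.6591 * 0.99764558 = 0.65754820
S_0' = S_0 - PV(D) = 24.2600 - 0.65754820 = 23.60245180
d1 = (ln(S_0'/K) + (r + sigma^2/2)*T) / (sigma*sqrt(T)) = 0.60287256
d2 = d1 - sigma*sqrt(T) = 0.43287256
exp(-rT) = 0.99600799
N(d1) = 0.72670327; N(d2) = 0.66744632
C = S_0' * N(d1) - K * exp(-rT) * N(d2) = 23.60245180 * 0.72670327 - 21.7000 * 0.99600799 * 0.66744632 = 2.7262

Answer: Price = 2.7262


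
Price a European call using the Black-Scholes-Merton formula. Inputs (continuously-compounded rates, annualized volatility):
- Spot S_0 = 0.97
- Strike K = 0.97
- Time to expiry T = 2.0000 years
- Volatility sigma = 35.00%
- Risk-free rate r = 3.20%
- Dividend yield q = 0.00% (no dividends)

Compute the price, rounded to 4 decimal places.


Answer: Price = 0.2153

Derivation:
d1 = (ln(S/K) + (r - q + 0.5*sigma^2) * T) / (sigma * sqrt(T)) = 0.37678690
d2 = d1 - sigma * sqrt(T) = -0.11818785
exp(-rT) = 0.93800500; exp(-qT) = 1.00000000
C = S_0 * exp(-qT) * N(d1) - K * exp(-rT) * N(d2)
N(d1) = 0.64683401; N(d2) = 0.45295941
C = 0.9700 * 1.00000000 * 0.64683401 - 0.9700 * 0.93800500 * 0.45295941 = 0.2153


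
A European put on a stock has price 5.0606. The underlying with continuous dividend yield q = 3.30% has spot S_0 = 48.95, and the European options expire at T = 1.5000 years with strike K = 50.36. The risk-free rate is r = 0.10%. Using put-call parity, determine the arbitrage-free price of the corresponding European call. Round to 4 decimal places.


Answer: Call price = 1.3621

Derivation:
Put-call parity: C - P = S_0 * exp(-qT) - K * exp(-rT).
S_0 * exp(-qT) = 48.9500 * 0.95170516 = 46.58596749
K * exp(-rT) = 50.3600 * 0.99850112 = 50.28451663
C = P + S*exp(-qT) - K*exp(-rT)
C = 5.0606 + 46.58596749 - 50.28451663 = 1.3621


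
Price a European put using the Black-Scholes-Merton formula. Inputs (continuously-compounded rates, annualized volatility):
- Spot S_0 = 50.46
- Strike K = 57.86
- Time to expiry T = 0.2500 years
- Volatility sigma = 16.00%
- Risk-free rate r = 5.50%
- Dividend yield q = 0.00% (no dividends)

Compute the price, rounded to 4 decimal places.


d1 = (ln(S/K) + (r - q + 0.5*sigma^2) * T) / (sigma * sqrt(T)) = -1.49869195
d2 = d1 - sigma * sqrt(T) = -1.57869195
exp(-rT) = 0.98634410; exp(-qT) = 1.00000000
P = K * exp(-rT) * N(-d2) - S_0 * exp(-qT) * N(-d1)
N(-d1) = 0.93302322; N(-d2) = 0.94279663
P = 57.8600 * 0.98634410 * 0.94279663 - 50.4600 * 1.00000000 * 0.93302322 = 6.7249

Answer: Price = 6.7249


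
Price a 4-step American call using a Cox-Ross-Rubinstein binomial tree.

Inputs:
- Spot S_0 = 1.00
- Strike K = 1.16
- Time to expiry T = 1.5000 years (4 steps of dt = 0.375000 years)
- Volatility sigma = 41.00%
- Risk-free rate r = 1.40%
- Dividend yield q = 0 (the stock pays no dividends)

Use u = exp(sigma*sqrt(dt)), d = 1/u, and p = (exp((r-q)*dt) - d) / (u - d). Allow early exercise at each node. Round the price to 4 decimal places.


Answer: Price = V(0,0) = 0.1576

Derivation:
dt = T/N = 0.375000
u = exp(sigma*sqrt(dt)) = 1.285404; d = 1/u = 0.777966
p = (exp((r-q)*dt) - d) / (u - d) = 0.447933
Discount per step: exp(-r*dt) = 0.994764
Stock lattice S(k, i) with i counting down-moves:
  k=0: S(0,0) = 1.0000
  k=1: S(1,0) = 1.2854; S(1,1) = 0.7780
  k=2: S(2,0) = 1.6523; S(2,1) = 1.0000; S(2,2) = 0.6052
  k=3: S(3,0) = 2.1238; S(3,1) = 1.2854; S(3,2) = 0.7780; S(3,3) = 0.4708
  k=4: S(4,0) = 2.7300; S(4,1) = 1.6523; S(4,2) = 1.0000; S(4,3) = 0.6052; S(4,4) = 0.3663
Terminal payoffs V(N, i) = max(S_T - K, 0):
  V(4,0) = 1.569970; V(4,1) = 0.492262; V(4,2) = 0.000000; V(4,3) = 0.000000; V(4,4) = 0.000000
Backward induction: V(k, i) = exp(-r*dt) * [p * V(k+1, i) + (1-p) * V(k+1, i+1)]; then take max(V_cont, immediate exercise) for American.
  V(3,0) = exp(-r*dt) * [p*1.569970 + (1-p)*0.492262] = 0.969898; exercise = 0.963824; V(3,0) = max -> 0.969898
  V(3,1) = exp(-r*dt) * [p*0.492262 + (1-p)*0.000000] = 0.219346; exercise = 0.125404; V(3,1) = max -> 0.219346
  V(3,2) = exp(-r*dt) * [p*0.000000 + (1-p)*0.000000] = 0.000000; exercise = 0.000000; V(3,2) = max -> 0.000000
  V(3,3) = exp(-r*dt) * [p*0.000000 + (1-p)*0.000000] = 0.000000; exercise = 0.000000; V(3,3) = max -> 0.000000
  V(2,0) = exp(-r*dt) * [p*0.969898 + (1-p)*0.219346] = 0.552634; exercise = 0.492262; V(2,0) = max -> 0.552634
  V(2,1) = exp(-r*dt) * [p*0.219346 + (1-p)*0.000000] = 0.097738; exercise = 0.000000; V(2,1) = max -> 0.097738
  V(2,2) = exp(-r*dt) * [p*0.000000 + (1-p)*0.000000] = 0.000000; exercise = 0.000000; V(2,2) = max -> 0.000000
  V(1,0) = exp(-r*dt) * [p*0.552634 + (1-p)*0.097738] = 0.299922; exercise = 0.125404; V(1,0) = max -> 0.299922
  V(1,1) = exp(-r*dt) * [p*0.097738 + (1-p)*0.000000] = 0.043551; exercise = 0.000000; V(1,1) = max -> 0.043551
  V(0,0) = exp(-r*dt) * [p*0.299922 + (1-p)*0.043551] = 0.157558; exercise = 0.000000; V(0,0) = max -> 0.157558


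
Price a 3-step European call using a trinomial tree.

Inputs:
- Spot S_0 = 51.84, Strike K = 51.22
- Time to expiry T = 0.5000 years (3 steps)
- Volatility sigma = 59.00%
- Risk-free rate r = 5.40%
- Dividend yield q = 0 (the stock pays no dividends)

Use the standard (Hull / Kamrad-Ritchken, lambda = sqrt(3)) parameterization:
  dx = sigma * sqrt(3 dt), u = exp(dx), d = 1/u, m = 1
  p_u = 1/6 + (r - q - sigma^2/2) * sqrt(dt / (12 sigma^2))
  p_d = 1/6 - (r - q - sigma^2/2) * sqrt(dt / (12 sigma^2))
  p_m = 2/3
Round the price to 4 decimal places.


dt = T/N = 0.166667; dx = sigma*sqrt(3*dt) = 0.417193
u = exp(dx) = 1.517695; d = 1/u = 0.658894
p_u = 0.142687, p_m = 0.666667, p_d = 0.190646
Discount per step: exp(-r*dt) = 0.991040
Stock lattice S(k, j) with j the centered position index:
  k=0: S(0,+0) = 51.8400
  k=1: S(1,-1) = 34.1571; S(1,+0) = 51.8400; S(1,+1) = 78.6773
  k=2: S(2,-2) = 22.5059; S(2,-1) = 34.1571; S(2,+0) = 51.8400; S(2,+1) = 78.6773; S(2,+2) = 119.4082
  k=3: S(3,-3) = 14.8290; S(3,-2) = 22.5059; S(3,-1) = 34.1571; S(3,+0) = 51.8400; S(3,+1) = 78.6773; S(3,+2) = 119.4082; S(3,+3) = 181.2253
Terminal payoffs V(N, j) = max(S_T - K, 0):
  V(3,-3) = 0.000000; V(3,-2) = 0.000000; V(3,-1) = 0.000000; V(3,+0) = 0.620000; V(3,+1) = 27.457330; V(3,+2) = 68.188221; V(3,+3) = 130.005308
Backward induction: V(k, j) = exp(-r*dt) * [p_u * V(k+1, j+1) + p_m * V(k+1, j) + p_d * V(k+1, j-1)]
  V(2,-2) = exp(-r*dt) * [p_u*0.000000 + p_m*0.000000 + p_d*0.000000] = 0.000000
  V(2,-1) = exp(-r*dt) * [p_u*0.620000 + p_m*0.000000 + p_d*0.000000] = 0.087673
  V(2,+0) = exp(-r*dt) * [p_u*27.457330 + p_m*0.620000 + p_d*0.000000] = 4.292331
  V(2,+1) = exp(-r*dt) * [p_u*68.188221 + p_m*27.457330 + p_d*0.620000] = 27.900420
  V(2,+2) = exp(-r*dt) * [p_u*130.005308 + p_m*68.188221 + p_d*27.457330] = 68.623121
  V(1,-1) = exp(-r*dt) * [p_u*4.292331 + p_m*0.087673 + p_d*0.000000] = 0.664897
  V(1,+0) = exp(-r*dt) * [p_u*27.900420 + p_m*4.292331 + p_d*0.087673] = 6.797838
  V(1,+1) = exp(-r*dt) * [p_u*68.623121 + p_m*27.900420 + p_d*4.292331] = 28.948509
  V(0,+0) = exp(-r*dt) * [p_u*28.948509 + p_m*6.797838 + p_d*0.664897] = 8.710479

Answer: Price = V(0,0) = 8.7105


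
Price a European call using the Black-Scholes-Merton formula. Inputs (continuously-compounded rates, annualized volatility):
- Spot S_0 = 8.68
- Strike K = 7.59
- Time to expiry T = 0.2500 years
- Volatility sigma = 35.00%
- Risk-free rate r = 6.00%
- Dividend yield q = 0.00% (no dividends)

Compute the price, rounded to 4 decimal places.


d1 = (ln(S/K) + (r - q + 0.5*sigma^2) * T) / (sigma * sqrt(T)) = 0.94001393
d2 = d1 - sigma * sqrt(T) = 0.76501393
exp(-rT) = 0.98511194; exp(-qT) = 1.00000000
C = S_0 * exp(-qT) * N(d1) - K * exp(-rT) * N(d2)
N(d1) = 0.82639479; N(d2) = 0.77786837
C = 8.6800 * 1.00000000 * 0.82639479 - 7.5900 * 0.98511194 * 0.77786837 = 1.3570

Answer: Price = 1.3570


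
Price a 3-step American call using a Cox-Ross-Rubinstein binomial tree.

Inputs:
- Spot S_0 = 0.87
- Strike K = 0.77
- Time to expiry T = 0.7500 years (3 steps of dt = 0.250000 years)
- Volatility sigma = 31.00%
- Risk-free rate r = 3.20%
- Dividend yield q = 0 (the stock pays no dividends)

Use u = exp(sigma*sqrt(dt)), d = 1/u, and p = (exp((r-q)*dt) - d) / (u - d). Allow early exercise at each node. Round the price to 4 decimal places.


Answer: Price = V(0,0) = 0.1570

Derivation:
dt = T/N = 0.250000
u = exp(sigma*sqrt(dt)) = 1.167658; d = 1/u = 0.856415
p = (exp((r-q)*dt) - d) / (u - d) = 0.487134
Discount per step: exp(-r*dt) = 0.992032
Stock lattice S(k, i) with i counting down-moves:
  k=0: S(0,0) = 0.8700
  k=1: S(1,0) = 1.0159; S(1,1) = 0.7451
  k=2: S(2,0) = 1.1862; S(2,1) = 0.8700; S(2,2) = 0.6381
  k=3: S(3,0) = 1.3851; S(3,1) = 1.0159; S(3,2) = 0.7451; S(3,3) = 0.5465
Terminal payoffs V(N, i) = max(S_T - K, 0):
  V(3,0) = 0.615052; V(3,1) = 0.245862; V(3,2) = 0.000000; V(3,3) = 0.000000
Backward induction: V(k, i) = exp(-r*dt) * [p * V(k+1, i) + (1-p) * V(k+1, i+1)]; then take max(V_cont, immediate exercise) for American.
  V(2,0) = exp(-r*dt) * [p*0.615052 + (1-p)*0.245862] = 0.422315; exercise = 0.416180; V(2,0) = max -> 0.422315
  V(2,1) = exp(-r*dt) * [p*0.245862 + (1-p)*0.000000] = 0.118814; exercise = 0.100000; V(2,1) = max -> 0.118814
  V(2,2) = exp(-r*dt) * [p*0.000000 + (1-p)*0.000000] = 0.000000; exercise = 0.000000; V(2,2) = max -> 0.000000
  V(1,0) = exp(-r*dt) * [p*0.422315 + (1-p)*0.118814] = 0.264535; exercise = 0.245862; V(1,0) = max -> 0.264535
  V(1,1) = exp(-r*dt) * [p*0.118814 + (1-p)*0.000000] = 0.057417; exercise = 0.000000; V(1,1) = max -> 0.057417
  V(0,0) = exp(-r*dt) * [p*0.264535 + (1-p)*0.057417] = 0.157050; exercise = 0.100000; V(0,0) = max -> 0.157050


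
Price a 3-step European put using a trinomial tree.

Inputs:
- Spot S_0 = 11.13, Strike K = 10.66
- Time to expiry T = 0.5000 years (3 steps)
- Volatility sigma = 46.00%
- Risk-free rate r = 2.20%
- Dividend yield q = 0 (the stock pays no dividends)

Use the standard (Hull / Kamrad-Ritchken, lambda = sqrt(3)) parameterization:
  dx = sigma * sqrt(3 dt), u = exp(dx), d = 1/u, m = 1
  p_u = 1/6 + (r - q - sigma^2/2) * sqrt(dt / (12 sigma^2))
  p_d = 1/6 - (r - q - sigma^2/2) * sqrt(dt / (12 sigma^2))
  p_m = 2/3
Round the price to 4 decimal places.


dt = T/N = 0.166667; dx = sigma*sqrt(3*dt) = 0.325269
u = exp(dx) = 1.384403; d = 1/u = 0.722333
p_u = 0.145197, p_m = 0.666667, p_d = 0.188136
Discount per step: exp(-r*dt) = 0.996340
Stock lattice S(k, j) with j the centered position index:
  k=0: S(0,+0) = 11.1300
  k=1: S(1,-1) = 8.0396; S(1,+0) = 11.1300; S(1,+1) = 15.4084
  k=2: S(2,-2) = 5.8072; S(2,-1) = 8.0396; S(2,+0) = 11.1300; S(2,+1) = 15.4084; S(2,+2) = 21.3314
  k=3: S(3,-3) = 4.1948; S(3,-2) = 5.8072; S(3,-1) = 8.0396; S(3,+0) = 11.1300; S(3,+1) = 15.4084; S(3,+2) = 21.3314; S(3,+3) = 29.5313
Terminal payoffs V(N, j) = max(K - S_T, 0):
  V(3,-3) = 6.465237; V(3,-2) = 4.852757; V(3,-1) = 2.620434; V(3,+0) = 0.000000; V(3,+1) = 0.000000; V(3,+2) = 0.000000; V(3,+3) = 0.000000
Backward induction: V(k, j) = exp(-r*dt) * [p_u * V(k+1, j+1) + p_m * V(k+1, j) + p_d * V(k+1, j-1)]
  V(2,-2) = exp(-r*dt) * [p_u*2.620434 + p_m*4.852757 + p_d*6.465237] = 4.814311
  V(2,-1) = exp(-r*dt) * [p_u*0.000000 + p_m*2.620434 + p_d*4.852757] = 2.650200
  V(2,+0) = exp(-r*dt) * [p_u*0.000000 + p_m*0.000000 + p_d*2.620434] = 0.491194
  V(2,+1) = exp(-r*dt) * [p_u*0.000000 + p_m*0.000000 + p_d*0.000000] = 0.000000
  V(2,+2) = exp(-r*dt) * [p_u*0.000000 + p_m*0.000000 + p_d*0.000000] = 0.000000
  V(1,-1) = exp(-r*dt) * [p_u*0.491194 + p_m*2.650200 + p_d*4.814311] = 2.733823
  V(1,+0) = exp(-r*dt) * [p_u*0.000000 + p_m*0.491194 + p_d*2.650200] = 0.823037
  V(1,+1) = exp(-r*dt) * [p_u*0.000000 + p_m*0.000000 + p_d*0.491194] = 0.092073
  V(0,+0) = exp(-r*dt) * [p_u*0.092073 + p_m*0.823037 + p_d*2.733823] = 1.072451

Answer: Price = V(0,0) = 1.0725


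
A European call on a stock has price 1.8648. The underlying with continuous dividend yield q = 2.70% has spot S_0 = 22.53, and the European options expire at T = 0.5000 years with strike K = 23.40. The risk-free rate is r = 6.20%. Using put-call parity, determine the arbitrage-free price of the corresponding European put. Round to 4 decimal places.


Answer: Put price = 2.3226

Derivation:
Put-call parity: C - P = S_0 * exp(-qT) - K * exp(-rT).
S_0 * exp(-qT) = 22.5300 * 0.98659072 = 22.22788884
K * exp(-rT) = 23.4000 * 0.96947557 = 22.68572841
P = C - S*exp(-qT) + K*exp(-rT)
P = 1.8648 - 22.22788884 + 22.68572841 = 2.3226


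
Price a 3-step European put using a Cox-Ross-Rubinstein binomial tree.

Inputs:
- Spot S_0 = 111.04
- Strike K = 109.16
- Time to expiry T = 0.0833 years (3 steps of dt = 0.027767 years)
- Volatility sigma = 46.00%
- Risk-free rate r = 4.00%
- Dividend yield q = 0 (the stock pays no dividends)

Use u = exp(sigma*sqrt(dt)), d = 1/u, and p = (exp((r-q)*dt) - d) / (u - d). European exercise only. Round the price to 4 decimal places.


Answer: Price = V(0,0) = 5.2130

Derivation:
dt = T/N = 0.027767
u = exp(sigma*sqrt(dt)) = 1.079666; d = 1/u = 0.926213
p = (exp((r-q)*dt) - d) / (u - d) = 0.488088
Discount per step: exp(-r*dt) = 0.998890
Stock lattice S(k, i) with i counting down-moves:
  k=0: S(0,0) = 111.0400
  k=1: S(1,0) = 119.8861; S(1,1) = 102.8467
  k=2: S(2,0) = 129.4369; S(2,1) = 111.0400; S(2,2) = 95.2579
  k=3: S(3,0) = 139.7485; S(3,1) = 119.8861; S(3,2) = 102.8467; S(3,3) = 88.2291
Terminal payoffs V(N, i) = max(K - S_T, 0):
  V(3,0) = 0.000000; V(3,1) = 0.000000; V(3,2) = 6.313338; V(3,3) = 20.930930
Backward induction: V(k, i) = exp(-r*dt) * [p * V(k+1, i) + (1-p) * V(k+1, i+1)].
  V(2,0) = exp(-r*dt) * [p*0.000000 + (1-p)*0.000000] = 0.000000
  V(2,1) = exp(-r*dt) * [p*0.000000 + (1-p)*6.313338] = 3.228283
  V(2,2) = exp(-r*dt) * [p*6.313338 + (1-p)*20.930930] = 13.780938
  V(1,0) = exp(-r*dt) * [p*0.000000 + (1-p)*3.228283] = 1.650761
  V(1,1) = exp(-r*dt) * [p*3.228283 + (1-p)*13.780938] = 8.620730
  V(0,0) = exp(-r*dt) * [p*1.650761 + (1-p)*8.620730] = 5.212976
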